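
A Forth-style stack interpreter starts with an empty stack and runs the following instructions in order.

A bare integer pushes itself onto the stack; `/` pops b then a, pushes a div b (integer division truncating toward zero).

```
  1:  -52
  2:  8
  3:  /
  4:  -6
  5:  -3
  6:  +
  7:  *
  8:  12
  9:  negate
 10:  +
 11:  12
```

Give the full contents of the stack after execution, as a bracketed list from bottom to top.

-52    : [-52]
8      : [-52, 8]
/      : [-6]
-6     : [-6, -6]
-3     : [-6, -6, -3]
+      : [-6, -9]
*      : [54]
12     : [54, 12]
negate : [54, -12]
+      : [42]
12     : [42, 12]

[42, 12]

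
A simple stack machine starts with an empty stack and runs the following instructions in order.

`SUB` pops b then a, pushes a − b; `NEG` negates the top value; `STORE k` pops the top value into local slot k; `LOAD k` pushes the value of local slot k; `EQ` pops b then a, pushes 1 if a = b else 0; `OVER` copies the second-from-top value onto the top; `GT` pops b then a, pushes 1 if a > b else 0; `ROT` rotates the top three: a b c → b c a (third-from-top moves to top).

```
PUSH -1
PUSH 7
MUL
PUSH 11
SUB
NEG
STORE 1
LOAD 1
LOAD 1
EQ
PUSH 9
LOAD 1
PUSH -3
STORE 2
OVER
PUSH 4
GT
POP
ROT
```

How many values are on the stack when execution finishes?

3

PUSH -1 -> -1
PUSH 7  -> -1 7
MUL     -> -7
PUSH 11 -> -7 11
SUB     -> -18
NEG     -> 18
STORE 1 -> (empty)
LOAD 1  -> 18
LOAD 1  -> 18 18
EQ      -> 1
PUSH 9  -> 1 9
LOAD 1  -> 1 9 18
PUSH -3 -> 1 9 18 -3
STORE 2 -> 1 9 18
OVER    -> 1 9 18 9
PUSH 4  -> 1 9 18 9 4
GT      -> 1 9 18 1
POP     -> 1 9 18
ROT     -> 9 18 1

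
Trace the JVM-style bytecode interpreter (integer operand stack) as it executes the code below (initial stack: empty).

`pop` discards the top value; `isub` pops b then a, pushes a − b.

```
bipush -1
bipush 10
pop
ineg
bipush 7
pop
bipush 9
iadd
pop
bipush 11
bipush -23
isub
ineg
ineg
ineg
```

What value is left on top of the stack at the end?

bipush -1  : [-1]
bipush 10  : [-1, 10]
pop        : [-1]
ineg       : [1]
bipush 7   : [1, 7]
pop        : [1]
bipush 9   : [1, 9]
iadd       : [10]
pop        : []
bipush 11  : [11]
bipush -23 : [11, -23]
isub       : [34]
ineg       : [-34]
ineg       : [34]
ineg       : [-34]

-34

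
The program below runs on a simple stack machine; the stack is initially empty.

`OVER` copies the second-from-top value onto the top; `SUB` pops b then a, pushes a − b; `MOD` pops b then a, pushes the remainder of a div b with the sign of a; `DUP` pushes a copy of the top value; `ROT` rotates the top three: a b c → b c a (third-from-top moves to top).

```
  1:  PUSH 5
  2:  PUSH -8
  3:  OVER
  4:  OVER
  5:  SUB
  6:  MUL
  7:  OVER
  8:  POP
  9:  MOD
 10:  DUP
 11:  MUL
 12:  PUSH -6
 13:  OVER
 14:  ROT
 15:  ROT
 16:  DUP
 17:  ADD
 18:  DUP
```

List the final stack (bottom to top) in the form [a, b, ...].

PUSH 5  → 5
PUSH -8 → 5 -8
OVER    → 5 -8 5
OVER    → 5 -8 5 -8
SUB     → 5 -8 13
MUL     → 5 -104
OVER    → 5 -104 5
POP     → 5 -104
MOD     → 5
DUP     → 5 5
MUL     → 25
PUSH -6 → 25 -6
OVER    → 25 -6 25
ROT     → -6 25 25
ROT     → 25 25 -6
DUP     → 25 25 -6 -6
ADD     → 25 25 -12
DUP     → 25 25 -12 -12

[25, 25, -12, -12]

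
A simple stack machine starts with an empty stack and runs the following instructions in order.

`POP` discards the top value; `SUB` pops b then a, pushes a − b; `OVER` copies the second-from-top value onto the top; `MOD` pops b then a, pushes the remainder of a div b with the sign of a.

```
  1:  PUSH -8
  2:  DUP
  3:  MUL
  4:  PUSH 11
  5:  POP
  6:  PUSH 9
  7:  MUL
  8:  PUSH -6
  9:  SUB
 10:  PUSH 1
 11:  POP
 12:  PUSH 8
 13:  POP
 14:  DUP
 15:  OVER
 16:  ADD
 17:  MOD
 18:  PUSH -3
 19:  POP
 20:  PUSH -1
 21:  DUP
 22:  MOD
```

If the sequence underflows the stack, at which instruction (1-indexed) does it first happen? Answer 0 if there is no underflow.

0

PUSH -8 → -8
DUP     → -8 -8
MUL     → 64
PUSH 11 → 64 11
POP     → 64
PUSH 9  → 64 9
MUL     → 576
PUSH -6 → 576 -6
SUB     → 582
PUSH 1  → 582 1
POP     → 582
PUSH 8  → 582 8
POP     → 582
DUP     → 582 582
OVER    → 582 582 582
ADD     → 582 1164
MOD     → 582
PUSH -3 → 582 -3
POP     → 582
PUSH -1 → 582 -1
DUP     → 582 -1 -1
MOD     → 582 0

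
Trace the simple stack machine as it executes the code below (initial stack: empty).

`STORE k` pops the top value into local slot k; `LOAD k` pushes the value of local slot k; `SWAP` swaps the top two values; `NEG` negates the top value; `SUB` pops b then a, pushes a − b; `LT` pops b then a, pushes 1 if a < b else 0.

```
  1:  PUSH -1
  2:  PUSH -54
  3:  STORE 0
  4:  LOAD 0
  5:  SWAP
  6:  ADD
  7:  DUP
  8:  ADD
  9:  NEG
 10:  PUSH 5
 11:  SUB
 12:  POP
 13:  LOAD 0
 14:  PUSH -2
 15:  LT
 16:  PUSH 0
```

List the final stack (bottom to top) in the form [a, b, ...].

[1, 0]

PUSH -1   [-1]
PUSH -54  [-1, -54]
STORE 0   [-1]
LOAD 0    [-1, -54]
SWAP      [-54, -1]
ADD       [-55]
DUP       [-55, -55]
ADD       [-110]
NEG       [110]
PUSH 5    [110, 5]
SUB       [105]
POP       []
LOAD 0    [-54]
PUSH -2   [-54, -2]
LT        [1]
PUSH 0    [1, 0]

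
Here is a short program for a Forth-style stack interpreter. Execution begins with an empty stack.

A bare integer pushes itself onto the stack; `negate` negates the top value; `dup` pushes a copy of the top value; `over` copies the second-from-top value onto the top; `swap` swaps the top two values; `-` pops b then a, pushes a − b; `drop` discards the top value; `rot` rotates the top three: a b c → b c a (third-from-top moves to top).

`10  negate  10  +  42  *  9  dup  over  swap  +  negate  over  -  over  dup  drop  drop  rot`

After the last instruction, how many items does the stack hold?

10     → [10]
negate → [-10]
10     → [-10, 10]
+      → [0]
42     → [0, 42]
*      → [0]
9      → [0, 9]
dup    → [0, 9, 9]
over   → [0, 9, 9, 9]
swap   → [0, 9, 9, 9]
+      → [0, 9, 18]
negate → [0, 9, -18]
over   → [0, 9, -18, 9]
-      → [0, 9, -27]
over   → [0, 9, -27, 9]
dup    → [0, 9, -27, 9, 9]
drop   → [0, 9, -27, 9]
drop   → [0, 9, -27]
rot    → [9, -27, 0]

3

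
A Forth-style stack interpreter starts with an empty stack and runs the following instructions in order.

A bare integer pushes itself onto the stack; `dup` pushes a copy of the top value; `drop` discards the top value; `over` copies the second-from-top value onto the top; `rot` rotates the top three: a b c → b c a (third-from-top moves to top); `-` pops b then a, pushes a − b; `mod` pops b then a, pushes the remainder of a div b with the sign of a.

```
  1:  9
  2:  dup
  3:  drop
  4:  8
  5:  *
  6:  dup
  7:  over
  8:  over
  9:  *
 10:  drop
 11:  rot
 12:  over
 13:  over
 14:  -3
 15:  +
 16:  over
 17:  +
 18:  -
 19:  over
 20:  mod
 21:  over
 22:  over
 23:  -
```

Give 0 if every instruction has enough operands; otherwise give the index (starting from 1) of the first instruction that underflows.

9    : [9]
dup  : [9, 9]
drop : [9]
8    : [9, 8]
*    : [72]
dup  : [72, 72]
over : [72, 72, 72]
over : [72, 72, 72, 72]
*    : [72, 72, 5184]
drop : [72, 72]
rot  — needs 3 operands, stack has 2 → underflow

11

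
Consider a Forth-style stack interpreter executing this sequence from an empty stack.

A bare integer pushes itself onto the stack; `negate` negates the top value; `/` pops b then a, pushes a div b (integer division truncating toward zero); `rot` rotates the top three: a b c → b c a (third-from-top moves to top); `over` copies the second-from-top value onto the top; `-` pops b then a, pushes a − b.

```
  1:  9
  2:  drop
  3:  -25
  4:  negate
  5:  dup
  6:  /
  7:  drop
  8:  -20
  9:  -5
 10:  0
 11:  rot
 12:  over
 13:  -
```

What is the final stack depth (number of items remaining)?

9      : [9]
drop   : []
-25    : [-25]
negate : [25]
dup    : [25, 25]
/      : [1]
drop   : []
-20    : [-20]
-5     : [-20, -5]
0      : [-20, -5, 0]
rot    : [-5, 0, -20]
over   : [-5, 0, -20, 0]
-      : [-5, 0, -20]

3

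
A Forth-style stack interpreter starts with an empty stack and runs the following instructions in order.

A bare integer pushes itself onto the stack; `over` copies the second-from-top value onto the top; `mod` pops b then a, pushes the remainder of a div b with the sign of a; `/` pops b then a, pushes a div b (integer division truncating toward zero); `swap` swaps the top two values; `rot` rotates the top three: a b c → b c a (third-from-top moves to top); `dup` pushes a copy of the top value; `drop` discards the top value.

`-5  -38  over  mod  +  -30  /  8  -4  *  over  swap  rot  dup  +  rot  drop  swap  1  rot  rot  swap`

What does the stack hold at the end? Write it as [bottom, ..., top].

-5   : [-5]
-38  : [-5, -38]
over : [-5, -38, -5]
mod  : [-5, -3]
+    : [-8]
-30  : [-8, -30]
/    : [0]
8    : [0, 8]
-4   : [0, 8, -4]
*    : [0, -32]
over : [0, -32, 0]
swap : [0, 0, -32]
rot  : [0, -32, 0]
dup  : [0, -32, 0, 0]
+    : [0, -32, 0]
rot  : [-32, 0, 0]
drop : [-32, 0]
swap : [0, -32]
1    : [0, -32, 1]
rot  : [-32, 1, 0]
rot  : [1, 0, -32]
swap : [1, -32, 0]

[1, -32, 0]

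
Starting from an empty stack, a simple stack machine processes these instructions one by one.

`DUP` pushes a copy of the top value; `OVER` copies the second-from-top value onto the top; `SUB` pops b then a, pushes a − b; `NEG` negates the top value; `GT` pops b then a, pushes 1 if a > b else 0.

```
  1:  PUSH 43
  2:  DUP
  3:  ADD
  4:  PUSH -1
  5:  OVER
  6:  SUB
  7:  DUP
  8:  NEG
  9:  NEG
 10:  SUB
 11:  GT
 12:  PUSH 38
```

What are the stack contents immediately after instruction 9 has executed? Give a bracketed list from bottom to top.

PUSH 43 -> 43
DUP     -> 43 43
ADD     -> 86
PUSH -1 -> 86 -1
OVER    -> 86 -1 86
SUB     -> 86 -87
DUP     -> 86 -87 -87
NEG     -> 86 -87 87
NEG     -> 86 -87 -87

[86, -87, -87]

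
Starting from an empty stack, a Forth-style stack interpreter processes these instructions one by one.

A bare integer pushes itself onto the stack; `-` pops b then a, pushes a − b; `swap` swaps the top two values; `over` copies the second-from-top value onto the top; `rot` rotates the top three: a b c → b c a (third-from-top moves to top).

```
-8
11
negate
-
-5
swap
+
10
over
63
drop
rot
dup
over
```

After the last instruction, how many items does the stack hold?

-8     : -8
11     : -8 11
negate : -8 -11
-      : 3
-5     : 3 -5
swap   : -5 3
+      : -2
10     : -2 10
over   : -2 10 -2
63     : -2 10 -2 63
drop   : -2 10 -2
rot    : 10 -2 -2
dup    : 10 -2 -2 -2
over   : 10 -2 -2 -2 -2

5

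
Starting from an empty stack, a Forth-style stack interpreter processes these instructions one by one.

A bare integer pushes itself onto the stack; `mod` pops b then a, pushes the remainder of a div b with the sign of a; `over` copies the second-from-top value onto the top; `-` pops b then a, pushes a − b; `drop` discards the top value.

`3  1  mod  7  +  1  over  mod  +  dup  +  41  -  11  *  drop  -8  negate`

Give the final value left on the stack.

8

3      → 3
1      → 3 1
mod    → 0
7      → 0 7
+      → 7
1      → 7 1
over   → 7 1 7
mod    → 7 1
+      → 8
dup    → 8 8
+      → 16
41     → 16 41
-      → -25
11     → -25 11
*      → -275
drop   → (empty)
-8     → -8
negate → 8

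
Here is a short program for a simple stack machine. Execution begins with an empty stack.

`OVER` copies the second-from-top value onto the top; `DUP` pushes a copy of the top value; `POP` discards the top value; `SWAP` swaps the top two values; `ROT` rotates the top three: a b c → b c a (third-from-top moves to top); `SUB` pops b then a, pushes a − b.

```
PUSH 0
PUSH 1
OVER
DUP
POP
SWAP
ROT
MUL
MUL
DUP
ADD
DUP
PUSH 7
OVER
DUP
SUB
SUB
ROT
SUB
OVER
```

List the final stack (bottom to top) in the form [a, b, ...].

[0, 7, 0]

PUSH 0  [0]
PUSH 1  [0, 1]
OVER    [0, 1, 0]
DUP     [0, 1, 0, 0]
POP     [0, 1, 0]
SWAP    [0, 0, 1]
ROT     [0, 1, 0]
MUL     [0, 0]
MUL     [0]
DUP     [0, 0]
ADD     [0]
DUP     [0, 0]
PUSH 7  [0, 0, 7]
OVER    [0, 0, 7, 0]
DUP     [0, 0, 7, 0, 0]
SUB     [0, 0, 7, 0]
SUB     [0, 0, 7]
ROT     [0, 7, 0]
SUB     [0, 7]
OVER    [0, 7, 0]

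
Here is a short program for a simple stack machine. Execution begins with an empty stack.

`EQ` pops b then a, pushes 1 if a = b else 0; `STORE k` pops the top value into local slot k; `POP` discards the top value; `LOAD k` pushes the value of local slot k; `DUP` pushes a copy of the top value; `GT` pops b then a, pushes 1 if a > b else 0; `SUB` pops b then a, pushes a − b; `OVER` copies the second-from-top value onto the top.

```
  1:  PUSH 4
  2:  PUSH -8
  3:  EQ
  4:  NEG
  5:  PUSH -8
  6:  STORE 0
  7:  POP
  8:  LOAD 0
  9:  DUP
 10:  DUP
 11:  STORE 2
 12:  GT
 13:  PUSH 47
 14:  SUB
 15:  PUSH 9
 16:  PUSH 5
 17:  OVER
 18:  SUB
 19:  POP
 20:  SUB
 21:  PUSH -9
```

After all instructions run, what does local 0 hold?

PUSH 4  : 4
PUSH -8 : 4 -8
EQ      : 0
NEG     : 0
PUSH -8 : 0 -8
STORE 0 : 0
POP     : (empty)
LOAD 0  : -8
DUP     : -8 -8
DUP     : -8 -8 -8
STORE 2 : -8 -8
GT      : 0
PUSH 47 : 0 47
SUB     : -47
PUSH 9  : -47 9
PUSH 5  : -47 9 5
OVER    : -47 9 5 9
SUB     : -47 9 -4
POP     : -47 9
SUB     : -56
PUSH -9 : -56 -9

-8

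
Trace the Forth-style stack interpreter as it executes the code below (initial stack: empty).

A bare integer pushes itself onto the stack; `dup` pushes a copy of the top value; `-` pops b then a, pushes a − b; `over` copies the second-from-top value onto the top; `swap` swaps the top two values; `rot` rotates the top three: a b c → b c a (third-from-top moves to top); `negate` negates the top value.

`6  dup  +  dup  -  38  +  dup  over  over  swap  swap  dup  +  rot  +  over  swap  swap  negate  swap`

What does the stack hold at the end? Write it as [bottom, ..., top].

6       [6]
dup     [6, 6]
+       [12]
dup     [12, 12]
-       [0]
38      [0, 38]
+       [38]
dup     [38, 38]
over    [38, 38, 38]
over    [38, 38, 38, 38]
swap    [38, 38, 38, 38]
swap    [38, 38, 38, 38]
dup     [38, 38, 38, 38, 38]
+       [38, 38, 38, 76]
rot     [38, 38, 76, 38]
+       [38, 38, 114]
over    [38, 38, 114, 38]
swap    [38, 38, 38, 114]
swap    [38, 38, 114, 38]
negate  [38, 38, 114, -38]
swap    [38, 38, -38, 114]

[38, 38, -38, 114]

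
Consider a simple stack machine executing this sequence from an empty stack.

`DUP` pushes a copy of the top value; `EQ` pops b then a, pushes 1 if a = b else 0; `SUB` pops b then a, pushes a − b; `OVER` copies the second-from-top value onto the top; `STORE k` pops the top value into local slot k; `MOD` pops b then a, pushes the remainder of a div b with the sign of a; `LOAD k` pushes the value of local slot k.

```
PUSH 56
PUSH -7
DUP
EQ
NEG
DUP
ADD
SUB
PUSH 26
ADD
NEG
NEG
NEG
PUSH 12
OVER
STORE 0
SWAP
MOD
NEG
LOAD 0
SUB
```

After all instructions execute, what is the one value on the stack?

72

PUSH 56 : [56]
PUSH -7 : [56, -7]
DUP     : [56, -7, -7]
EQ      : [56, 1]
NEG     : [56, -1]
DUP     : [56, -1, -1]
ADD     : [56, -2]
SUB     : [58]
PUSH 26 : [58, 26]
ADD     : [84]
NEG     : [-84]
NEG     : [84]
NEG     : [-84]
PUSH 12 : [-84, 12]
OVER    : [-84, 12, -84]
STORE 0 : [-84, 12]
SWAP    : [12, -84]
MOD     : [12]
NEG     : [-12]
LOAD 0  : [-12, -84]
SUB     : [72]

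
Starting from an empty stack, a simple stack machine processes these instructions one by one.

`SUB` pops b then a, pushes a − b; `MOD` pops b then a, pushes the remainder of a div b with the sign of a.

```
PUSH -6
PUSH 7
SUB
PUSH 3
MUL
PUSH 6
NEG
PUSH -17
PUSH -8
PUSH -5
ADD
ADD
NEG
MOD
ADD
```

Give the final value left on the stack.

PUSH -6   [-6]
PUSH 7    [-6, 7]
SUB       [-13]
PUSH 3    [-13, 3]
MUL       [-39]
PUSH 6    [-39, 6]
NEG       [-39, -6]
PUSH -17  [-39, -6, -17]
PUSH -8   [-39, -6, -17, -8]
PUSH -5   [-39, -6, -17, -8, -5]
ADD       [-39, -6, -17, -13]
ADD       [-39, -6, -30]
NEG       [-39, -6, 30]
MOD       [-39, -6]
ADD       [-45]

-45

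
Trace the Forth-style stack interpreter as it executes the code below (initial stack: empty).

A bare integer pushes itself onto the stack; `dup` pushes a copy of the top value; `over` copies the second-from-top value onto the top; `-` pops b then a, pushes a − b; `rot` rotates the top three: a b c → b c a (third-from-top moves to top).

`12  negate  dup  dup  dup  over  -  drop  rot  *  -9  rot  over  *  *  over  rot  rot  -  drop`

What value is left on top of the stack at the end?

144

12     → 12
negate → -12
dup    → -12 -12
dup    → -12 -12 -12
dup    → -12 -12 -12 -12
over   → -12 -12 -12 -12 -12
-      → -12 -12 -12 0
drop   → -12 -12 -12
rot    → -12 -12 -12
*      → -12 144
-9     → -12 144 -9
rot    → 144 -9 -12
over   → 144 -9 -12 -9
*      → 144 -9 108
*      → 144 -972
over   → 144 -972 144
rot    → -972 144 144
rot    → 144 144 -972
-      → 144 1116
drop   → 144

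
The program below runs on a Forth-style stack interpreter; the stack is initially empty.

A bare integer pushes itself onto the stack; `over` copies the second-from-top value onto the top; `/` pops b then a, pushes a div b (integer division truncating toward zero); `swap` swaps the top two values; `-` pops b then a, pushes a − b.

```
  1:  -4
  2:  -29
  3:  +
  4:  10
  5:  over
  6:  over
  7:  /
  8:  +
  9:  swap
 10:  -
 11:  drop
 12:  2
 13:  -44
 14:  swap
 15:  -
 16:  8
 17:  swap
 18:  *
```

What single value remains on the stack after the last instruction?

-4   -> [-4]
-29  -> [-4, -29]
+    -> [-33]
10   -> [-33, 10]
over -> [-33, 10, -33]
over -> [-33, 10, -33, 10]
/    -> [-33, 10, -3]
+    -> [-33, 7]
swap -> [7, -33]
-    -> [40]
drop -> []
2    -> [2]
-44  -> [2, -44]
swap -> [-44, 2]
-    -> [-46]
8    -> [-46, 8]
swap -> [8, -46]
*    -> [-368]

-368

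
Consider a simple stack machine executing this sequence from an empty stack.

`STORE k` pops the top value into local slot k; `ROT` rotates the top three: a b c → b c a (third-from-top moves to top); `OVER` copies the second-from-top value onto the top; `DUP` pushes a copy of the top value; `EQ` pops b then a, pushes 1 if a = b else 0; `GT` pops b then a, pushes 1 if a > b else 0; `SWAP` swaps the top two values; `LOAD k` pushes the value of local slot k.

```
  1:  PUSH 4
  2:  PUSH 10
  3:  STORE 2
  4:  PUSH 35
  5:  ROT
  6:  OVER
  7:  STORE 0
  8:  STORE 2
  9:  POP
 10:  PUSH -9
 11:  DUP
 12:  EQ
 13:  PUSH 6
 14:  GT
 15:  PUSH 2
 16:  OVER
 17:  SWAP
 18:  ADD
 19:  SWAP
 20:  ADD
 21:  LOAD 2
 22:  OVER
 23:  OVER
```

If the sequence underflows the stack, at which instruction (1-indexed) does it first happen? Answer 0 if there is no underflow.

5

PUSH 4  : [4]
PUSH 10 : [4, 10]
STORE 2 : [4]
PUSH 35 : [4, 35]
ROT  — needs 3 operands, stack has 2 → underflow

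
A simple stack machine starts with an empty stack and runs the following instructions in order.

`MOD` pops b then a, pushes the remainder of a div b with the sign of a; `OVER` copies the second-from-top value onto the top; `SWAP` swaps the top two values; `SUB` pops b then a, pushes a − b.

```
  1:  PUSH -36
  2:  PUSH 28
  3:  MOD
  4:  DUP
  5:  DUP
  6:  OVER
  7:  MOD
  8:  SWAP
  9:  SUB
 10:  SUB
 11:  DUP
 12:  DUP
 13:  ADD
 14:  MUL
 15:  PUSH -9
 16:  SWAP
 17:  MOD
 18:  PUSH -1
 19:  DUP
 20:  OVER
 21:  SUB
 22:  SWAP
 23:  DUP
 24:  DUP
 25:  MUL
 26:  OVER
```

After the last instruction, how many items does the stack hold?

5

PUSH -36 : [-36]
PUSH 28  : [-36, 28]
MOD      : [-8]
DUP      : [-8, -8]
DUP      : [-8, -8, -8]
OVER     : [-8, -8, -8, -8]
MOD      : [-8, -8, 0]
SWAP     : [-8, 0, -8]
SUB      : [-8, 8]
SUB      : [-16]
DUP      : [-16, -16]
DUP      : [-16, -16, -16]
ADD      : [-16, -32]
MUL      : [512]
PUSH -9  : [512, -9]
SWAP     : [-9, 512]
MOD      : [-9]
PUSH -1  : [-9, -1]
DUP      : [-9, -1, -1]
OVER     : [-9, -1, -1, -1]
SUB      : [-9, -1, 0]
SWAP     : [-9, 0, -1]
DUP      : [-9, 0, -1, -1]
DUP      : [-9, 0, -1, -1, -1]
MUL      : [-9, 0, -1, 1]
OVER     : [-9, 0, -1, 1, -1]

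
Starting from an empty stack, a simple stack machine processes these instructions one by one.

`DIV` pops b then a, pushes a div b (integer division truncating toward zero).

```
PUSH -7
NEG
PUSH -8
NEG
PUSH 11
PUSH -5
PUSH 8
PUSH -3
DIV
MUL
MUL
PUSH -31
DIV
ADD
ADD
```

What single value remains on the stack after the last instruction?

12

PUSH -7  : -7
NEG      : 7
PUSH -8  : 7 -8
NEG      : 7 8
PUSH 11  : 7 8 11
PUSH -5  : 7 8 11 -5
PUSH 8   : 7 8 11 -5 8
PUSH -3  : 7 8 11 -5 8 -3
DIV      : 7 8 11 -5 -2
MUL      : 7 8 11 10
MUL      : 7 8 110
PUSH -31 : 7 8 110 -31
DIV      : 7 8 -3
ADD      : 7 5
ADD      : 12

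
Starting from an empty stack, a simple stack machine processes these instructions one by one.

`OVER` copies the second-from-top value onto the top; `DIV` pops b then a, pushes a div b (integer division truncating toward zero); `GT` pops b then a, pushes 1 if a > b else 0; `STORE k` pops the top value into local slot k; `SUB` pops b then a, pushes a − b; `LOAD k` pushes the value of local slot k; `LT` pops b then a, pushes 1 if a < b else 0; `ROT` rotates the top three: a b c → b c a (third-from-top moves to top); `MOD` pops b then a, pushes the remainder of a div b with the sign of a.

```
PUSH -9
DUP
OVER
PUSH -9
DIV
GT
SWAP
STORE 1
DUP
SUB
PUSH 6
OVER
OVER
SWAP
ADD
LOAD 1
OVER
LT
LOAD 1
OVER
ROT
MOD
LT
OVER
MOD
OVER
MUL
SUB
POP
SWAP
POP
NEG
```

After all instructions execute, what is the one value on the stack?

-6

PUSH -9 → [-9]
DUP     → [-9, -9]
OVER    → [-9, -9, -9]
PUSH -9 → [-9, -9, -9, -9]
DIV     → [-9, -9, 1]
GT      → [-9, 0]
SWAP    → [0, -9]
STORE 1 → [0]
DUP     → [0, 0]
SUB     → [0]
PUSH 6  → [0, 6]
OVER    → [0, 6, 0]
OVER    → [0, 6, 0, 6]
SWAP    → [0, 6, 6, 0]
ADD     → [0, 6, 6]
LOAD 1  → [0, 6, 6, -9]
OVER    → [0, 6, 6, -9, 6]
LT      → [0, 6, 6, 1]
LOAD 1  → [0, 6, 6, 1, -9]
OVER    → [0, 6, 6, 1, -9, 1]
ROT     → [0, 6, 6, -9, 1, 1]
MOD     → [0, 6, 6, -9, 0]
LT      → [0, 6, 6, 1]
OVER    → [0, 6, 6, 1, 6]
MOD     → [0, 6, 6, 1]
OVER    → [0, 6, 6, 1, 6]
MUL     → [0, 6, 6, 6]
SUB     → [0, 6, 0]
POP     → [0, 6]
SWAP    → [6, 0]
POP     → [6]
NEG     → [-6]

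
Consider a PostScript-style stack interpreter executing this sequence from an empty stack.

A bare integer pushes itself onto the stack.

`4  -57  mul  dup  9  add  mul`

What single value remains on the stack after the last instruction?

4   : [4]
-57 : [4, -57]
mul : [-228]
dup : [-228, -228]
9   : [-228, -228, 9]
add : [-228, -219]
mul : [49932]

49932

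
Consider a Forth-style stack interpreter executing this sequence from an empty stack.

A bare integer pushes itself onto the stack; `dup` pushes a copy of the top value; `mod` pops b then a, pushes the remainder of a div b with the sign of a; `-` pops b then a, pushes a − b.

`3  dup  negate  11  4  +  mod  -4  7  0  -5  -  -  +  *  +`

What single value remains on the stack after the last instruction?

3      → 3
dup    → 3 3
negate → 3 -3
11     → 3 -3 11
4      → 3 -3 11 4
+      → 3 -3 15
mod    → 3 -3
-4     → 3 -3 -4
7      → 3 -3 -4 7
0      → 3 -3 -4 7 0
-5     → 3 -3 -4 7 0 -5
-      → 3 -3 -4 7 5
-      → 3 -3 -4 2
+      → 3 -3 -2
*      → 3 6
+      → 9

9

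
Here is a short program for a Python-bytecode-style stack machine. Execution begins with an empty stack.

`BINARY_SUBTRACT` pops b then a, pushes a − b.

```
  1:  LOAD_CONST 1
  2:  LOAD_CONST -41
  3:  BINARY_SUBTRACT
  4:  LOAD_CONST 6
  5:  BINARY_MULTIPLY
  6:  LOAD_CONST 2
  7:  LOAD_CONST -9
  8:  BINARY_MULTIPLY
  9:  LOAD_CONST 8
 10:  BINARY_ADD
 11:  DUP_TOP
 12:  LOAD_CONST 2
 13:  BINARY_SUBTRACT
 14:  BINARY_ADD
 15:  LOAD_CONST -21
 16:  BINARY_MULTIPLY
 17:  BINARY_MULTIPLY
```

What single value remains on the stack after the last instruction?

116424

LOAD_CONST 1    : [1]
LOAD_CONST -41  : [1, -41]
BINARY_SUBTRACT : [42]
LOAD_CONST 6    : [42, 6]
BINARY_MULTIPLY : [252]
LOAD_CONST 2    : [252, 2]
LOAD_CONST -9   : [252, 2, -9]
BINARY_MULTIPLY : [252, -18]
LOAD_CONST 8    : [252, -18, 8]
BINARY_ADD      : [252, -10]
DUP_TOP         : [252, -10, -10]
LOAD_CONST 2    : [252, -10, -10, 2]
BINARY_SUBTRACT : [252, -10, -12]
BINARY_ADD      : [252, -22]
LOAD_CONST -21  : [252, -22, -21]
BINARY_MULTIPLY : [252, 462]
BINARY_MULTIPLY : [116424]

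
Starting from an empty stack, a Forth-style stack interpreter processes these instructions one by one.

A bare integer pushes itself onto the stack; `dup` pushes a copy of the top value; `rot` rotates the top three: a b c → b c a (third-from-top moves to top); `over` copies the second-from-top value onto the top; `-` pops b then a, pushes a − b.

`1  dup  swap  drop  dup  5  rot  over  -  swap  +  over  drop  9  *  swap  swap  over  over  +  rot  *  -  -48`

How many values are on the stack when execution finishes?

1    : [1]
dup  : [1, 1]
swap : [1, 1]
drop : [1]
dup  : [1, 1]
5    : [1, 1, 5]
rot  : [1, 5, 1]
over : [1, 5, 1, 5]
-    : [1, 5, -4]
swap : [1, -4, 5]
+    : [1, 1]
over : [1, 1, 1]
drop : [1, 1]
9    : [1, 1, 9]
*    : [1, 9]
swap : [9, 1]
swap : [1, 9]
over : [1, 9, 1]
over : [1, 9, 1, 9]
+    : [1, 9, 10]
rot  : [9, 10, 1]
*    : [9, 10]
-    : [-1]
-48  : [-1, -48]

2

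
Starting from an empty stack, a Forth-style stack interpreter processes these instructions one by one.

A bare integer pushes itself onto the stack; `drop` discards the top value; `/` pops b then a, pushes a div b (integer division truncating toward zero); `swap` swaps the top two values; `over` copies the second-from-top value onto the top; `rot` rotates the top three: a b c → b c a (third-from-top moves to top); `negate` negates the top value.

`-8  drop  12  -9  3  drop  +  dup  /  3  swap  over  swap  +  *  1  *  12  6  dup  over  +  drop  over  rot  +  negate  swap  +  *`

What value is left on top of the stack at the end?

-216

-8     → [-8]
drop   → []
12     → [12]
-9     → [12, -9]
3      → [12, -9, 3]
drop   → [12, -9]
+      → [3]
dup    → [3, 3]
/      → [1]
3      → [1, 3]
swap   → [3, 1]
over   → [3, 1, 3]
swap   → [3, 3, 1]
+      → [3, 4]
*      → [12]
1      → [12, 1]
*      → [12]
12     → [12, 12]
6      → [12, 12, 6]
dup    → [12, 12, 6, 6]
over   → [12, 12, 6, 6, 6]
+      → [12, 12, 6, 12]
drop   → [12, 12, 6]
over   → [12, 12, 6, 12]
rot    → [12, 6, 12, 12]
+      → [12, 6, 24]
negate → [12, 6, -24]
swap   → [12, -24, 6]
+      → [12, -18]
*      → [-216]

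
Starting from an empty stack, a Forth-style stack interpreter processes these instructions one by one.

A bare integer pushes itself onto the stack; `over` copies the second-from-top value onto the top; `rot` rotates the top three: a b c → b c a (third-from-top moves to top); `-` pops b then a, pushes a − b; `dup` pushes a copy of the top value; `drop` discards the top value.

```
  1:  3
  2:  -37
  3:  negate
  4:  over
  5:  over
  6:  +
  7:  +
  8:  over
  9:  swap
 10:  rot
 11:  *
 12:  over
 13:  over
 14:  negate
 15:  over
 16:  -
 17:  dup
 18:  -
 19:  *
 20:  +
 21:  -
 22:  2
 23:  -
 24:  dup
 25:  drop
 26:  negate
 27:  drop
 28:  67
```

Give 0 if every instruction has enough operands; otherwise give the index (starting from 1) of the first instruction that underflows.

0

3      → 3
-37    → 3 -37
negate → 3 37
over   → 3 37 3
over   → 3 37 3 37
+      → 3 37 40
+      → 3 77
over   → 3 77 3
swap   → 3 3 77
rot    → 3 77 3
*      → 3 231
over   → 3 231 3
over   → 3 231 3 231
negate → 3 231 3 -231
over   → 3 231 3 -231 3
-      → 3 231 3 -234
dup    → 3 231 3 -234 -234
-      → 3 231 3 0
*      → 3 231 0
+      → 3 231
-      → -228
2      → -228 2
-      → -230
dup    → -230 -230
drop   → -230
negate → 230
drop   → (empty)
67     → 67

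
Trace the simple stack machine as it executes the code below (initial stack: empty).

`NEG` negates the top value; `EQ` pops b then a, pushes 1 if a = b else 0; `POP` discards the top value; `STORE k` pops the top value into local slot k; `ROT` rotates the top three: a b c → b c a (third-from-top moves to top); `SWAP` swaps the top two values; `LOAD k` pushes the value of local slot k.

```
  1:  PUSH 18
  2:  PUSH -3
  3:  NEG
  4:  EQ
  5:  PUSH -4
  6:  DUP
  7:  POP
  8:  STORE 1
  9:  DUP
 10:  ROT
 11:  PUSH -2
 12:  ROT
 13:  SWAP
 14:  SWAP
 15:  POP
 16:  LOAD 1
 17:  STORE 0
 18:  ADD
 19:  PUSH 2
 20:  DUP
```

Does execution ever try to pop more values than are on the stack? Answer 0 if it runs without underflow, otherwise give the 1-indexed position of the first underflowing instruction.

10

PUSH 18 → [18]
PUSH -3 → [18, -3]
NEG     → [18, 3]
EQ      → [0]
PUSH -4 → [0, -4]
DUP     → [0, -4, -4]
POP     → [0, -4]
STORE 1 → [0]
DUP     → [0, 0]
ROT  — needs 3 operands, stack has 2 → underflow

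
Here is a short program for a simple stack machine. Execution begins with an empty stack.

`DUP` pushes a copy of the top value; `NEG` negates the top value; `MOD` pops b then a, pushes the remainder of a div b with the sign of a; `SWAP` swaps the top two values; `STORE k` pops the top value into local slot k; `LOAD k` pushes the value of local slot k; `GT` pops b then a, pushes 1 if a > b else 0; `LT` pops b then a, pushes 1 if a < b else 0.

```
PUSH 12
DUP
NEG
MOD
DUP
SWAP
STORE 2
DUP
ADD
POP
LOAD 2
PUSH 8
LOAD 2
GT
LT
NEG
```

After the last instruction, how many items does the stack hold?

PUSH 12 -> [12]
DUP     -> [12, 12]
NEG     -> [12, -12]
MOD     -> [0]
DUP     -> [0, 0]
SWAP    -> [0, 0]
STORE 2 -> [0]
DUP     -> [0, 0]
ADD     -> [0]
POP     -> []
LOAD 2  -> [0]
PUSH 8  -> [0, 8]
LOAD 2  -> [0, 8, 0]
GT      -> [0, 1]
LT      -> [1]
NEG     -> [-1]

1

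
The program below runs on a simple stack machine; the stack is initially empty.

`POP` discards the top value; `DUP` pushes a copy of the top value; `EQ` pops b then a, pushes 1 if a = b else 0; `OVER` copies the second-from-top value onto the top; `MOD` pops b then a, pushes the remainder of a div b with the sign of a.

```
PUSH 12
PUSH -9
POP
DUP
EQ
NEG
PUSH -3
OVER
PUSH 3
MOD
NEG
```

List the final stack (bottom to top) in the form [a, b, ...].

PUSH 12  12
PUSH -9  12 -9
POP      12
DUP      12 12
EQ       1
NEG      -1
PUSH -3  -1 -3
OVER     -1 -3 -1
PUSH 3   -1 -3 -1 3
MOD      -1 -3 -1
NEG      -1 -3 1

[-1, -3, 1]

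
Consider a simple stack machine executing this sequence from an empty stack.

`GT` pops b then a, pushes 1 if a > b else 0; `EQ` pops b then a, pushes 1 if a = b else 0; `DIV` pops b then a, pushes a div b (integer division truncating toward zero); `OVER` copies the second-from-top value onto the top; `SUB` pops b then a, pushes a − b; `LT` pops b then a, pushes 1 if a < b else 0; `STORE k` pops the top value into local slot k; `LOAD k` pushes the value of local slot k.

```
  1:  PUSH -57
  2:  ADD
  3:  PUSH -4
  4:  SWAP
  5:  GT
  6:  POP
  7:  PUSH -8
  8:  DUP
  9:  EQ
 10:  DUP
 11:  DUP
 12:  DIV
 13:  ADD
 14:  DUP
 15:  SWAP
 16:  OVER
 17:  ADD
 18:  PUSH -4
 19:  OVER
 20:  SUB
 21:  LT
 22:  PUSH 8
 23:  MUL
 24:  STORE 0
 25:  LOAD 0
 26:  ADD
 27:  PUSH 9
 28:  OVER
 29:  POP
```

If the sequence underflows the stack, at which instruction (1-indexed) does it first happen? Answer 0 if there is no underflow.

2

PUSH -57 → -57
ADD  — needs 2 operands, stack has 1 → underflow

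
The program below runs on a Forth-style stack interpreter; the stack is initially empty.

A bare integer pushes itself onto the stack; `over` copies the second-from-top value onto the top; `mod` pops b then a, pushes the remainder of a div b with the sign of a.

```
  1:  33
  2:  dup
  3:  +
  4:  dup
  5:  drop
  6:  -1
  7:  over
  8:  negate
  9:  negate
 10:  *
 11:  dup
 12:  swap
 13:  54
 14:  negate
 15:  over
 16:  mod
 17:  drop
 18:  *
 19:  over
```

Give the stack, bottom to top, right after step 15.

33     → [33]
dup    → [33, 33]
+      → [66]
dup    → [66, 66]
drop   → [66]
-1     → [66, -1]
over   → [66, -1, 66]
negate → [66, -1, -66]
negate → [66, -1, 66]
*      → [66, -66]
dup    → [66, -66, -66]
swap   → [66, -66, -66]
54     → [66, -66, -66, 54]
negate → [66, -66, -66, -54]
over   → [66, -66, -66, -54, -66]

[66, -66, -66, -54, -66]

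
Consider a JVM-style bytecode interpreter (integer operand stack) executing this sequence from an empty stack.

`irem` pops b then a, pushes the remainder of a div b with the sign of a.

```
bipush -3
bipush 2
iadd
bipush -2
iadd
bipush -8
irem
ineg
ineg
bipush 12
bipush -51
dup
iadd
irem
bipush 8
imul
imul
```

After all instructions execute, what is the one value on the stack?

-288

bipush -3  : -3
bipush 2   : -3 2
iadd       : -1
bipush -2  : -1 -2
iadd       : -3
bipush -8  : -3 -8
irem       : -3
ineg       : 3
ineg       : -3
bipush 12  : -3 12
bipush -51 : -3 12 -51
dup        : -3 12 -51 -51
iadd       : -3 12 -102
irem       : -3 12
bipush 8   : -3 12 8
imul       : -3 96
imul       : -288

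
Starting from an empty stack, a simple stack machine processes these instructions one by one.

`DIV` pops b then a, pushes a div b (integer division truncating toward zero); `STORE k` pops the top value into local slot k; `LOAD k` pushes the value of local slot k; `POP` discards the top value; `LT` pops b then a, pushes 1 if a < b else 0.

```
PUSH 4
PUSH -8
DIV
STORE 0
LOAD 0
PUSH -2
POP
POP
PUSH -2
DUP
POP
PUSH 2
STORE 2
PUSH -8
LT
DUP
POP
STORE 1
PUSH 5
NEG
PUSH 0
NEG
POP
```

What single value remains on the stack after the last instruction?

PUSH 4   4
PUSH -8  4 -8
DIV      0
STORE 0  (empty)
LOAD 0   0
PUSH -2  0 -2
POP      0
POP      (empty)
PUSH -2  -2
DUP      -2 -2
POP      -2
PUSH 2   -2 2
STORE 2  -2
PUSH -8  -2 -8
LT       0
DUP      0 0
POP      0
STORE 1  (empty)
PUSH 5   5
NEG      -5
PUSH 0   -5 0
NEG      -5 0
POP      -5

-5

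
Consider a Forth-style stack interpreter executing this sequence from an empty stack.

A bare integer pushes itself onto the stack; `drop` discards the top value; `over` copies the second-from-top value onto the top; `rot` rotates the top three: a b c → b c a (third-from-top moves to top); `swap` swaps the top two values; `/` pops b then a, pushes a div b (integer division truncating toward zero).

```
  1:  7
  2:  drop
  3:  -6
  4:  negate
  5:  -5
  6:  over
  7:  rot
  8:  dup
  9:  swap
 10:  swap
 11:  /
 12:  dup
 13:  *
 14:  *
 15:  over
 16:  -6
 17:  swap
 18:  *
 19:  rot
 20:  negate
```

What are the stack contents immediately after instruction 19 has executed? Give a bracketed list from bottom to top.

[6, 30, -5]

7      -> [7]
drop   -> []
-6     -> [-6]
negate -> [6]
-5     -> [6, -5]
over   -> [6, -5, 6]
rot    -> [-5, 6, 6]
dup    -> [-5, 6, 6, 6]
swap   -> [-5, 6, 6, 6]
swap   -> [-5, 6, 6, 6]
/      -> [-5, 6, 1]
dup    -> [-5, 6, 1, 1]
*      -> [-5, 6, 1]
*      -> [-5, 6]
over   -> [-5, 6, -5]
-6     -> [-5, 6, -5, -6]
swap   -> [-5, 6, -6, -5]
*      -> [-5, 6, 30]
rot    -> [6, 30, -5]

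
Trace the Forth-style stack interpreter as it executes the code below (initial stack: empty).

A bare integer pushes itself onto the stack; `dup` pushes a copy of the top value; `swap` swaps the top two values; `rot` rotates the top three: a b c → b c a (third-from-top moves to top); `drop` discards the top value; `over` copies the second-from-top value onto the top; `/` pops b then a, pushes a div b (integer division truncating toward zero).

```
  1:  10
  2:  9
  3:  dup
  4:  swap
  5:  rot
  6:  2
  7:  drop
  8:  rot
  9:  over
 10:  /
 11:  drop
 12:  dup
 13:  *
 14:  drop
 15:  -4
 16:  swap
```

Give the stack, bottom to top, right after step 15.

[9, -4]

10   → 10
9    → 10 9
dup  → 10 9 9
swap → 10 9 9
rot  → 9 9 10
2    → 9 9 10 2
drop → 9 9 10
rot  → 9 10 9
over → 9 10 9 10
/    → 9 10 0
drop → 9 10
dup  → 9 10 10
*    → 9 100
drop → 9
-4   → 9 -4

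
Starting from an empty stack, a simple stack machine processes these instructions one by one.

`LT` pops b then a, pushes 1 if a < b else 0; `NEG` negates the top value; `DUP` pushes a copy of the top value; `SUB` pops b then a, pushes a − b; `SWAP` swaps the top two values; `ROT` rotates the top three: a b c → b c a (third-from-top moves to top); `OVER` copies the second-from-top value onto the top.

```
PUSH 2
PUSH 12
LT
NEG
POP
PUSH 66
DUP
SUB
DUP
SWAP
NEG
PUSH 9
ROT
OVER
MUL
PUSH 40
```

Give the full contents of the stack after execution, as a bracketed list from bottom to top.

[0, 9, 0, 40]

PUSH 2  : 2
PUSH 12 : 2 12
LT      : 1
NEG     : -1
POP     : (empty)
PUSH 66 : 66
DUP     : 66 66
SUB     : 0
DUP     : 0 0
SWAP    : 0 0
NEG     : 0 0
PUSH 9  : 0 0 9
ROT     : 0 9 0
OVER    : 0 9 0 9
MUL     : 0 9 0
PUSH 40 : 0 9 0 40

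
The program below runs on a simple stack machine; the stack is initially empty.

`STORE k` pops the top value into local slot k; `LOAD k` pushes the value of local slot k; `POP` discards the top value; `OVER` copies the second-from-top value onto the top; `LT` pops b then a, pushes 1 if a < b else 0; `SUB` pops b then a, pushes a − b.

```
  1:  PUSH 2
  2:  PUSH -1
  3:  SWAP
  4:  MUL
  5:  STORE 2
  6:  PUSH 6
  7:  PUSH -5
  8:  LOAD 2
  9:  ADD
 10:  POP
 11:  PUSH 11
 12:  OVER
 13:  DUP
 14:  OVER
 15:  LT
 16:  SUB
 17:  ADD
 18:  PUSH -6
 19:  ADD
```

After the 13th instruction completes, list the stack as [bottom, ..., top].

[6, 11, 6, 6]

PUSH 2  : 2
PUSH -1 : 2 -1
SWAP    : -1 2
MUL     : -2
STORE 2 : (empty)
PUSH 6  : 6
PUSH -5 : 6 -5
LOAD 2  : 6 -5 -2
ADD     : 6 -7
POP     : 6
PUSH 11 : 6 11
OVER    : 6 11 6
DUP     : 6 11 6 6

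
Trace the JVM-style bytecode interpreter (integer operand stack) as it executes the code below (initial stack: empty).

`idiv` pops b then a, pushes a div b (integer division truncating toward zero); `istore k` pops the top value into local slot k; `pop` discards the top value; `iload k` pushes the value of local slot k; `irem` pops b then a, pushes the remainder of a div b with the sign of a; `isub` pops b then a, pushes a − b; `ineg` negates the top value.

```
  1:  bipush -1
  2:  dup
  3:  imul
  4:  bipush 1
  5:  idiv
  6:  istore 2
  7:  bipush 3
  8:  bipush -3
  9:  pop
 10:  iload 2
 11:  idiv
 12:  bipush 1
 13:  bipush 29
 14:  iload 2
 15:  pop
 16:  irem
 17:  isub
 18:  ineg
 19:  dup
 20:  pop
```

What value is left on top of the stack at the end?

-2

bipush -1  [-1]
dup        [-1, -1]
imul       [1]
bipush 1   [1, 1]
idiv       [1]
istore 2   []
bipush 3   [3]
bipush -3  [3, -3]
pop        [3]
iload 2    [3, 1]
idiv       [3]
bipush 1   [3, 1]
bipush 29  [3, 1, 29]
iload 2    [3, 1, 29, 1]
pop        [3, 1, 29]
irem       [3, 1]
isub       [2]
ineg       [-2]
dup        [-2, -2]
pop        [-2]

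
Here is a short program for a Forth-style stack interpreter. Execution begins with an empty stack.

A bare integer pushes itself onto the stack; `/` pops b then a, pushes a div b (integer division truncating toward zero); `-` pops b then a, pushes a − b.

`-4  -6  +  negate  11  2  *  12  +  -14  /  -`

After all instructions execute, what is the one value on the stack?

-4      -4
-6      -4 -6
+       -10
negate  10
11      10 11
2       10 11 2
*       10 22
12      10 22 12
+       10 34
-14     10 34 -14
/       10 -2
-       12

12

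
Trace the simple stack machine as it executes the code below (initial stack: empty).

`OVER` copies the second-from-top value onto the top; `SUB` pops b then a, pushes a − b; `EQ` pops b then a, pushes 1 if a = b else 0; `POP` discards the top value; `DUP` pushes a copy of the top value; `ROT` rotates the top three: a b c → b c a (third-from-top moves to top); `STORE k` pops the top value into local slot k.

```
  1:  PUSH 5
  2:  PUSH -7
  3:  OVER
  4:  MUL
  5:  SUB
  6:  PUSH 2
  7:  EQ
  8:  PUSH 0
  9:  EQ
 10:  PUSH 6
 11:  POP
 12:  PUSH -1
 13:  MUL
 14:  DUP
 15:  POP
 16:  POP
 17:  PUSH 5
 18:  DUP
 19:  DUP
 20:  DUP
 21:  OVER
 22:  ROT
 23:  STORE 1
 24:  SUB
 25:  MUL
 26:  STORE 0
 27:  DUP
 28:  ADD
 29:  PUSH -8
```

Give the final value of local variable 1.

5

PUSH 5  : 5
PUSH -7 : 5 -7
OVER    : 5 -7 5
MUL     : 5 -35
SUB     : 40
PUSH 2  : 40 2
EQ      : 0
PUSH 0  : 0 0
EQ      : 1
PUSH 6  : 1 6
POP     : 1
PUSH -1 : 1 -1
MUL     : -1
DUP     : -1 -1
POP     : -1
POP     : (empty)
PUSH 5  : 5
DUP     : 5 5
DUP     : 5 5 5
DUP     : 5 5 5 5
OVER    : 5 5 5 5 5
ROT     : 5 5 5 5 5
STORE 1 : 5 5 5 5
SUB     : 5 5 0
MUL     : 5 0
STORE 0 : 5
DUP     : 5 5
ADD     : 10
PUSH -8 : 10 -8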